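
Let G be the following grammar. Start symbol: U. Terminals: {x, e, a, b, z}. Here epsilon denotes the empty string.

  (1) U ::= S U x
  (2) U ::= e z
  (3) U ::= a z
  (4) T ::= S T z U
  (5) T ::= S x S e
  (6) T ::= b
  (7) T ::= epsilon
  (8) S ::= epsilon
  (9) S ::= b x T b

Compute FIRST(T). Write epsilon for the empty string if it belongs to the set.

FIRST(S): from S::=epsilon we get {epsilon}; from S::=b x T b we get {b}. So FIRST(S) = {epsilon, b}.
FIRST(U): from U::=S U x we get {a, b, e}; from U::=e z we get {e}; from U::=a z we get {a}. So FIRST(U) = {a, b, e}.
FIRST(T): from T::=S T z U we get {b, x, z}; from T::=S x S e we get {b, x}; from T::=b we get {b}; from T::=epsilon we get {epsilon}. So FIRST(T) = {epsilon, b, x, z}.

{epsilon, b, x, z}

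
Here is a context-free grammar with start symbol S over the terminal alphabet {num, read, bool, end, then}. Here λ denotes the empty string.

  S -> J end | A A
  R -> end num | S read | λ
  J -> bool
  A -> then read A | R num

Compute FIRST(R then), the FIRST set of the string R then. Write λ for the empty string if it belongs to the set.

{bool, end, num, then}

FIRST(J): from J->bool we get {bool}. So FIRST(J) = {bool}.
FIRST(S): from S->J end we get {bool}; from S->A A we get {bool, end, num, then}. So FIRST(S) = {bool, end, num, then}.
FIRST(R): from R->end num we get {end}; from R->S read we get {bool, end, num, then}; from R->λ we get {λ}. So FIRST(R) = {λ, bool, end, num, then}.
FIRST(A): from A->then read A we get {then}; from A->R num we get {bool, end, num, then}. So FIRST(A) = {bool, end, num, then}.
FIRST(R then): take FIRST of each symbol in turn, carrying on past any symbol whose FIRST contains λ; result {bool, end, num, then}.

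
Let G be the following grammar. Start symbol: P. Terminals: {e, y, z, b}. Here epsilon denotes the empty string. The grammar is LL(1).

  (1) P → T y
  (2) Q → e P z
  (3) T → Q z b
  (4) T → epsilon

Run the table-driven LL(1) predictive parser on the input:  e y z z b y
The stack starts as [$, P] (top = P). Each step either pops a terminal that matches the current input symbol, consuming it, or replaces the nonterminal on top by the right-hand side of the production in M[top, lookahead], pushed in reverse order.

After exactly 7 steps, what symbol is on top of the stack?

step 1: stack=$ P  input=e y z z b y $  — expand P → T y
step 2: stack=$ y T  input=e y z z b y $  — expand T → Q z b
step 3: stack=$ y b z Q  input=e y z z b y $  — expand Q → e P z
step 4: stack=$ y b z z P e  input=e y z z b y $  — match e
step 5: stack=$ y b z z P  input=y z z b y $  — expand P → T y
step 6: stack=$ y b z z y T  input=y z z b y $  — expand T → epsilon
step 7: stack=$ y b z z y  input=y z z b y $  — match y
Stack after step 7: $ y b z z (top = z).

z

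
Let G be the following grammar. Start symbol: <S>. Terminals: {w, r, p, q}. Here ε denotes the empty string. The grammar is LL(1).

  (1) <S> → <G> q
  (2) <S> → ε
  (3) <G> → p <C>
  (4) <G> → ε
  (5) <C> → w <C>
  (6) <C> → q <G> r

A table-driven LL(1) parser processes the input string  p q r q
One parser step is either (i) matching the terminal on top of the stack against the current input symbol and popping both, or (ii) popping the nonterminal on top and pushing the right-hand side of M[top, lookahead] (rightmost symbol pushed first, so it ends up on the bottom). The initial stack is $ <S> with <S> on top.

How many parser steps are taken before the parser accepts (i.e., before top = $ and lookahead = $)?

     Stack        Input      Action
  1  $ <S>        p q r q $  expand <S> → <G> q
  2  $ q <G>      p q r q $  expand <G> → p <C>
  3  $ q <C> p    p q r q $  match p
  4  $ q <C>      q r q $    expand <C> → q <G> r
  5  $ q r <G> q  q r q $    match q
  6  $ q r <G>    r q $      expand <G> → ε
  7  $ q r        r q $      match r
  8  $ q          q $        match q
Accept reached after 8 steps.

8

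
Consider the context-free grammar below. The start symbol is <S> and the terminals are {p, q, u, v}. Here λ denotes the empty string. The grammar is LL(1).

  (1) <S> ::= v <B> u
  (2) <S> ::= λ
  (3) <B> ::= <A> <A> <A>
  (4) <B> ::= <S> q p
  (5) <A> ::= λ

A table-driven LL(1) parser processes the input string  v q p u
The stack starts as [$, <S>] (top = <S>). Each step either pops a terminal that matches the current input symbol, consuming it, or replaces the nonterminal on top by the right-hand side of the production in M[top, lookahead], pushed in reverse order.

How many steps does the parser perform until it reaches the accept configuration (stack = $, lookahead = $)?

7

step 1: stack=$ <S>  input=v q p u $  — expand <S> ::= v <B> u
step 2: stack=$ u <B> v  input=v q p u $  — match v
step 3: stack=$ u <B>  input=q p u $  — expand <B> ::= <S> q p
step 4: stack=$ u p q <S>  input=q p u $  — expand <S> ::= λ
step 5: stack=$ u p q  input=q p u $  — match q
step 6: stack=$ u p  input=p u $  — match p
step 7: stack=$ u  input=u $  — match u
Accept reached after 7 steps.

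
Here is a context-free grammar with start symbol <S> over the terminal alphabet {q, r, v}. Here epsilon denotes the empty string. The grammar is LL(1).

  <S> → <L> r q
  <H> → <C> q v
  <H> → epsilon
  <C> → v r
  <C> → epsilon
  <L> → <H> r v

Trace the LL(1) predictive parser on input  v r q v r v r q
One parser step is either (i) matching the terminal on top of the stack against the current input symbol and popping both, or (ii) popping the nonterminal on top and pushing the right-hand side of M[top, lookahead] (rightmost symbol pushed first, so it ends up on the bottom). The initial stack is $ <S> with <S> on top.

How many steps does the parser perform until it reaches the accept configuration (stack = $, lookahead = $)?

12

step 1: stack=$ <S>  input=v r q v r v r q $  — expand <S> → <L> r q
step 2: stack=$ q r <L>  input=v r q v r v r q $  — expand <L> → <H> r v
step 3: stack=$ q r v r <H>  input=v r q v r v r q $  — expand <H> → <C> q v
step 4: stack=$ q r v r v q <C>  input=v r q v r v r q $  — expand <C> → v r
step 5: stack=$ q r v r v q r v  input=v r q v r v r q $  — match v
step 6: stack=$ q r v r v q r  input=r q v r v r q $  — match r
step 7: stack=$ q r v r v q  input=q v r v r q $  — match q
step 8: stack=$ q r v r v  input=v r v r q $  — match v
step 9: stack=$ q r v r  input=r v r q $  — match r
step 10: stack=$ q r v  input=v r q $  — match v
step 11: stack=$ q r  input=r q $  — match r
step 12: stack=$ q  input=q $  — match q
Accept reached after 12 steps.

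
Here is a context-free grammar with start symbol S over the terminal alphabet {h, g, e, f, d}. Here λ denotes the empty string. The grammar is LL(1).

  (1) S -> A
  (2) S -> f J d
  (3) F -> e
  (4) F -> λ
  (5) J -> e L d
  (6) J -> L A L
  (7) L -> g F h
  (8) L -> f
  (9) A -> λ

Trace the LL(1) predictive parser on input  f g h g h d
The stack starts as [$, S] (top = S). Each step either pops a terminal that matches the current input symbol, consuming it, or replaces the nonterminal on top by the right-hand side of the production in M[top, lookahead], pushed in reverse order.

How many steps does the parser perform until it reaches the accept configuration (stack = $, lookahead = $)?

13

step 1: stack=$ S  input=f g h g h d $  — expand S -> f J d
step 2: stack=$ d J f  input=f g h g h d $  — match f
step 3: stack=$ d J  input=g h g h d $  — expand J -> L A L
step 4: stack=$ d L A L  input=g h g h d $  — expand L -> g F h
step 5: stack=$ d L A h F g  input=g h g h d $  — match g
step 6: stack=$ d L A h F  input=h g h d $  — expand F -> λ
step 7: stack=$ d L A h  input=h g h d $  — match h
step 8: stack=$ d L A  input=g h d $  — expand A -> λ
step 9: stack=$ d L  input=g h d $  — expand L -> g F h
step 10: stack=$ d h F g  input=g h d $  — match g
step 11: stack=$ d h F  input=h d $  — expand F -> λ
step 12: stack=$ d h  input=h d $  — match h
step 13: stack=$ d  input=d $  — match d
Accept reached after 13 steps.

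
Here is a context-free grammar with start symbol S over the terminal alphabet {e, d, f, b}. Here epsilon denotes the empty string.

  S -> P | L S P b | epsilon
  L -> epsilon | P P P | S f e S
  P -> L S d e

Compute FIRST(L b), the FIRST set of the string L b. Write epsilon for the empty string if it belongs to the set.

{b, d, f}

FIRST(S): from S->P we get {d, f}; from S->L S P b we get {d, f}; from S->epsilon we get {epsilon}. So FIRST(S) = {epsilon, d, f}.
FIRST(L): from L->epsilon we get {epsilon}; from L->P P P we get {d, f}; from L->S f e S we get {d, f}. So FIRST(L) = {epsilon, d, f}.
FIRST(P): from P->L S d e we get {d, f}. So FIRST(P) = {d, f}.
FIRST(L b): take FIRST of each symbol in turn, carrying on past any symbol whose FIRST contains epsilon; result {b, d, f}.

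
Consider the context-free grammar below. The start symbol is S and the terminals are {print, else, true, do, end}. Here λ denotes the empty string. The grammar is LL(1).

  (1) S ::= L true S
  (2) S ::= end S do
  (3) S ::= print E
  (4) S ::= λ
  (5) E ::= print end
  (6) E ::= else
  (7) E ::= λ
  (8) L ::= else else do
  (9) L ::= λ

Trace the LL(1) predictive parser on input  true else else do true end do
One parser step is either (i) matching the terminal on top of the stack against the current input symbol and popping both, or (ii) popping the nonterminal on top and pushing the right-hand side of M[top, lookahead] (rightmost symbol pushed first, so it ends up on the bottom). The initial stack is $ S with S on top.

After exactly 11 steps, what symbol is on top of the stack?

S

      Stack                  Input                            Action
   1  $ S                    true else else do true end do $  expand S ::= L true S
   2  $ S true L             true else else do true end do $  expand L ::= λ
   3  $ S true               true else else do true end do $  match true
   4  $ S                    else else do true end do $       expand S ::= L true S
   5  $ S true L             else else do true end do $       expand L ::= else else do
   6  $ S true do else else  else else do true end do $       match else
   7  $ S true do else       else do true end do $            match else
   8  $ S true do            do true end do $                 match do
   9  $ S true               true end do $                    match true
  10  $ S                    end do $                         expand S ::= end S do
  11  $ do S end             end do $                         match end
Stack after step 11: $ do S (top = S).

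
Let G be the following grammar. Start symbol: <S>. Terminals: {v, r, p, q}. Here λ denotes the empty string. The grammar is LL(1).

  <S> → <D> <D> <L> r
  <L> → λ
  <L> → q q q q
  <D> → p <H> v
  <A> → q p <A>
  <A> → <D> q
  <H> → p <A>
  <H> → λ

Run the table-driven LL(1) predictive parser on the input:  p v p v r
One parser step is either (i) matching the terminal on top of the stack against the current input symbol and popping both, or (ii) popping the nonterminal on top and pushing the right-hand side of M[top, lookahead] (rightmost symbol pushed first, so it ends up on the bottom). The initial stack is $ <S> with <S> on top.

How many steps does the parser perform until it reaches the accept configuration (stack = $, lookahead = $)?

11

step 1: stack=$ <S>  input=p v p v r $  — expand <S> → <D> <D> <L> r
step 2: stack=$ r <L> <D> <D>  input=p v p v r $  — expand <D> → p <H> v
step 3: stack=$ r <L> <D> v <H> p  input=p v p v r $  — match p
step 4: stack=$ r <L> <D> v <H>  input=v p v r $  — expand <H> → λ
step 5: stack=$ r <L> <D> v  input=v p v r $  — match v
step 6: stack=$ r <L> <D>  input=p v r $  — expand <D> → p <H> v
step 7: stack=$ r <L> v <H> p  input=p v r $  — match p
step 8: stack=$ r <L> v <H>  input=v r $  — expand <H> → λ
step 9: stack=$ r <L> v  input=v r $  — match v
step 10: stack=$ r <L>  input=r $  — expand <L> → λ
step 11: stack=$ r  input=r $  — match r
Accept reached after 11 steps.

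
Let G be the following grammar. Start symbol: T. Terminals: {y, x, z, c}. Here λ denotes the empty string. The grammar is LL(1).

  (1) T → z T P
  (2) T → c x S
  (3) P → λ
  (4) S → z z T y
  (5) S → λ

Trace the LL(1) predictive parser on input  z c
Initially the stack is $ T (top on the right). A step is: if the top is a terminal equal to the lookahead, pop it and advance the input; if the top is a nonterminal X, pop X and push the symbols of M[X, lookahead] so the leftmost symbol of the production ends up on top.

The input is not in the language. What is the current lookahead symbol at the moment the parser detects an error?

step 1: stack=$ T  input=z c $  — expand T → z T P
step 2: stack=$ P T z  input=z c $  — match z
step 3: stack=$ P T  input=c $  — expand T → c x S
step 4: stack=$ P S x c  input=c $  — match c
step 5: stack=$ P S x  input=$  — error: top is terminal x but lookahead is $

$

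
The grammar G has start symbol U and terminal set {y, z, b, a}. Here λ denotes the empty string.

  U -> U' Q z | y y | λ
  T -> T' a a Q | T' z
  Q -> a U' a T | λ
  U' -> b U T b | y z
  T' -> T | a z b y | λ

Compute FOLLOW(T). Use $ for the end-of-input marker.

{a, b, z}

FIRST(Q) = {λ, a}
FIRST(U') = {b, y}
FIRST(U) = {λ, b, y}  (via U' Q z)
FIRST(T) = {a, z}  (via T' a a Q, T' z)
FIRST(T') = {λ, a, z}  (via T)
FOLLOW(U) includes $ since U is the start symbol.
FOLLOW(U): in U'->b U T b, U is followed by T b with FIRST {a, z}. Thus FOLLOW(U) = {$, a, z}.
FOLLOW(U'): in U->U' Q z, U' is followed by Q z with FIRST {a, z}; in Q->a U' a T, U' is followed by a T with FIRST {a}. Thus FOLLOW(U') = {a, z}.
FOLLOW(T'): in T->T' a a Q, T' is followed by a a Q with FIRST {a}; in T->T' z, T' is followed by z with FIRST {z}. Thus FOLLOW(T') = {a, z}.
FOLLOW(T): in Q->a U' a T, the suffix after T is empty, so FOLLOW(T) ⊇ FOLLOW(Q) = {a, b, z}; in U'->b U T b, T is followed by b with FIRST {b}; in T'->T, the suffix after T is empty, so FOLLOW(T) ⊇ FOLLOW(T') = {a, z}. Thus FOLLOW(T) = {a, b, z}.
FOLLOW(Q): in U->U' Q z, Q is followed by z with FIRST {z}; in T->T' a a Q, the suffix after Q is empty, so FOLLOW(Q) ⊇ FOLLOW(T) = {a, b, z}. Thus FOLLOW(Q) = {a, b, z}.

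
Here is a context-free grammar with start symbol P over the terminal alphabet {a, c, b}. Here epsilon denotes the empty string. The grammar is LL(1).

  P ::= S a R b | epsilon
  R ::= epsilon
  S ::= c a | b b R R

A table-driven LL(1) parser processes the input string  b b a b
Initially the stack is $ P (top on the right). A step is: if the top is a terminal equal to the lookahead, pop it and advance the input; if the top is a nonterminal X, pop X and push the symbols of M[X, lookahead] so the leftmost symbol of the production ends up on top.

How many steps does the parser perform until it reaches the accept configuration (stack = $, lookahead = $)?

9

     Stack            Input      Action
  1  $ P              b b a b $  expand P ::= S a R b
  2  $ b R a S        b b a b $  expand S ::= b b R R
  3  $ b R a R R b b  b b a b $  match b
  4  $ b R a R R b    b a b $    match b
  5  $ b R a R R      a b $      expand R ::= epsilon
  6  $ b R a R        a b $      expand R ::= epsilon
  7  $ b R a          a b $      match a
  8  $ b R            b $        expand R ::= epsilon
  9  $ b              b $        match b
Accept reached after 9 steps.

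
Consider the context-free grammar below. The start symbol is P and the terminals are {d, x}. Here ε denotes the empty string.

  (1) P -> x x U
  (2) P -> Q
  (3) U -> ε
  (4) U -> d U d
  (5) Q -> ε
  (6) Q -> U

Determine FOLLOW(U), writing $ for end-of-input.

FIRST(U) = {ε, d}
FIRST(Q) = {ε, d}  (via U)
FIRST(P) = {ε, d, x}  (via Q)
FOLLOW(P) includes $ since P is the start symbol.
FOLLOW(P): P appears on no right-hand side. Thus FOLLOW(P) = {$}.
FOLLOW(Q): in P->Q, the suffix after Q is empty, so FOLLOW(Q) ⊇ FOLLOW(P) = {$}. Thus FOLLOW(Q) = {$}.
FOLLOW(U): in P->x x U, the suffix after U is empty, so FOLLOW(U) ⊇ FOLLOW(P) = {$}; in U->d U d, U is followed by d with FIRST {d}; in Q->U, the suffix after U is empty, so FOLLOW(U) ⊇ FOLLOW(Q) = {$}. Thus FOLLOW(U) = {$, d}.

{$, d}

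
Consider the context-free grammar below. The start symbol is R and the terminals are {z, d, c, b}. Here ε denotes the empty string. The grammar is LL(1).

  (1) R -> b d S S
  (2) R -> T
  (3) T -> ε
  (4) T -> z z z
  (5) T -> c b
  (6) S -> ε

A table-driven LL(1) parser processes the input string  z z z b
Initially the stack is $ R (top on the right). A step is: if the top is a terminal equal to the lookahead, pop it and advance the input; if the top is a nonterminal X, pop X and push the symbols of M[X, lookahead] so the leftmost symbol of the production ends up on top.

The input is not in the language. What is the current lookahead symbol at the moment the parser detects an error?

     Stack    Input      Action
  1  $ R      z z z b $  expand R -> T
  2  $ T      z z z b $  expand T -> z z z
  3  $ z z z  z z z b $  match z
  4  $ z z    z z b $    match z
  5  $ z      z b $      match z
  6  $        b $        error: stack empty but input remains

b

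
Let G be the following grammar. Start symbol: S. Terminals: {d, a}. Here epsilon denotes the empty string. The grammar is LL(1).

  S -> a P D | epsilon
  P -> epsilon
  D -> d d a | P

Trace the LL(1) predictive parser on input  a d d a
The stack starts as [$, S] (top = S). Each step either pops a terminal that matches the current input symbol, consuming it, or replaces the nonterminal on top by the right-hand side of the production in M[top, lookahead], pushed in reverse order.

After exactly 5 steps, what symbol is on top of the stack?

step 1: stack=$ S  input=a d d a $  — expand S -> a P D
step 2: stack=$ D P a  input=a d d a $  — match a
step 3: stack=$ D P  input=d d a $  — expand P -> epsilon
step 4: stack=$ D  input=d d a $  — expand D -> d d a
step 5: stack=$ a d d  input=d d a $  — match d
Stack after step 5: $ a d (top = d).

d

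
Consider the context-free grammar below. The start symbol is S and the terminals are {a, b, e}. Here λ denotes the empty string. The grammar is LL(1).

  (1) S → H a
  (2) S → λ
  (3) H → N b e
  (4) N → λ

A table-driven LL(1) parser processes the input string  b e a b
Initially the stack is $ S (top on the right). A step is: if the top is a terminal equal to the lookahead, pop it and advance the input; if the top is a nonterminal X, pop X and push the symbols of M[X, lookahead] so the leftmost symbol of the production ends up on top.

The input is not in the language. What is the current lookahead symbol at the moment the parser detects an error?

b

     Stack      Input      Action
  1  $ S        b e a b $  expand S → H a
  2  $ a H      b e a b $  expand H → N b e
  3  $ a e b N  b e a b $  expand N → λ
  4  $ a e b    b e a b $  match b
  5  $ a e      e a b $    match e
  6  $ a        a b $      match a
  7  $          b $        error: stack empty but input remains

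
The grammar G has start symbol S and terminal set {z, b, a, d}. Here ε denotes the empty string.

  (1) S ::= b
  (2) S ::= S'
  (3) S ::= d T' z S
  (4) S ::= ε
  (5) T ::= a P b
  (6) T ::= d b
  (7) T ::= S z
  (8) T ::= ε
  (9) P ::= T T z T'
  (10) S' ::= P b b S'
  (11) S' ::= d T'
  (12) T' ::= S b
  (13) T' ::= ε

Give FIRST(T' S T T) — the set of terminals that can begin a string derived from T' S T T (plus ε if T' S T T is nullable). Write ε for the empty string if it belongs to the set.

{ε, a, b, d, z}

FIRST(S) = {ε, a, b, d, z}  (via S')
FIRST(T) = {ε, a, b, d, z}  (via S z)
FIRST(T') = {ε, a, b, d, z}  (via S b)
FIRST(P) = {a, b, d, z}  (via T T z T')
FIRST(S') = {a, b, d, z}  (via P b b S')
FIRST(T' S T T): take FIRST of each symbol in turn, carrying on past any symbol whose FIRST contains ε; result {ε, a, b, d, z}.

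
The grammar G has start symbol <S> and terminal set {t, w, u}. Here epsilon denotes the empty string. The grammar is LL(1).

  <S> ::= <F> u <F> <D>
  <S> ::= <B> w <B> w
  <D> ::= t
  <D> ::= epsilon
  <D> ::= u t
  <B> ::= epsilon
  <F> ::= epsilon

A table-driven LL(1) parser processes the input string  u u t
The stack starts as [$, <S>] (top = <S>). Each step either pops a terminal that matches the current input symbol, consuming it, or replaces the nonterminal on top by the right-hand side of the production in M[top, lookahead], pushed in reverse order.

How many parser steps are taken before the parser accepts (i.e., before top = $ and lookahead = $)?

     Stack            Input    Action
  1  $ <S>            u u t $  expand <S> ::= <F> u <F> <D>
  2  $ <D> <F> u <F>  u u t $  expand <F> ::= epsilon
  3  $ <D> <F> u      u u t $  match u
  4  $ <D> <F>        u t $    expand <F> ::= epsilon
  5  $ <D>            u t $    expand <D> ::= u t
  6  $ t u            u t $    match u
  7  $ t              t $      match t
Accept reached after 7 steps.

7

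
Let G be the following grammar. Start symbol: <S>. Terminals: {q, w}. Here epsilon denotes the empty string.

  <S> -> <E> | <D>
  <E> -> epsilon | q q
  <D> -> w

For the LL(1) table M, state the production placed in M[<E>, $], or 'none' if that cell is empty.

FIRST(<E>): from <E>->epsilon we get {epsilon}; from <E>->q q we get {q}. So FIRST(<E>) = {epsilon, q}.
FIRST(<D>): from <D>->w we get {w}. So FIRST(<D>) = {w}.
FIRST(<S>): from <S>-><E> we get {epsilon, q}; from <S>-><D> we get {w}. So FIRST(<S>) = {epsilon, q, w}.
FOLLOW(<S>) includes $ since <S> is the start symbol.
FOLLOW(<S>): <S> appears on no right-hand side. Thus FOLLOW(<S>) = {$}.
FOLLOW(<E>): in <S>-><E>, the suffix after <E> is empty, so FOLLOW(<E>) ⊇ FOLLOW(<S>) = {$}. Thus FOLLOW(<E>) = {$}.
For <E> -> epsilon: FIRST(epsilon) = {epsilon}, so it goes in M[<E>, t] for t ∈ {}; since epsilon ∈ FIRST, also for every t ∈ FOLLOW(<E>) = {$}.
For <E> -> q q: FIRST(q q) = {q}, so it goes in M[<E>, t] for t ∈ {q}.

<E> -> epsilon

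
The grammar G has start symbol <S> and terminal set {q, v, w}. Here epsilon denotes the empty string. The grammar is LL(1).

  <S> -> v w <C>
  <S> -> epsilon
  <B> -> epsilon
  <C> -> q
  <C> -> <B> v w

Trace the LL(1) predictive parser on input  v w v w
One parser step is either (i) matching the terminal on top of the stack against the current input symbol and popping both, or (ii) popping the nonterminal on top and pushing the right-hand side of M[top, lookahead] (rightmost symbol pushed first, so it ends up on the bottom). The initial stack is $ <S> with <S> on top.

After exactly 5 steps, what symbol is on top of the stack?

v

     Stack      Input      Action
  1  $ <S>      v w v w $  expand <S> -> v w <C>
  2  $ <C> w v  v w v w $  match v
  3  $ <C> w    w v w $    match w
  4  $ <C>      v w $      expand <C> -> <B> v w
  5  $ w v <B>  v w $      expand <B> -> epsilon
Stack after step 5: $ w v (top = v).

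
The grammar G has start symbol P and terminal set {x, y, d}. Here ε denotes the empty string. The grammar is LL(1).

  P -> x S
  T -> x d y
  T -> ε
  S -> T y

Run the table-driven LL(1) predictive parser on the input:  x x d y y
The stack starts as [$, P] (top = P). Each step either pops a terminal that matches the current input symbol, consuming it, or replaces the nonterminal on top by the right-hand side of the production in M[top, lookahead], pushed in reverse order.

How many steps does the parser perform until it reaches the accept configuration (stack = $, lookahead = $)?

step 1: stack=$ P  input=x x d y y $  — expand P -> x S
step 2: stack=$ S x  input=x x d y y $  — match x
step 3: stack=$ S  input=x d y y $  — expand S -> T y
step 4: stack=$ y T  input=x d y y $  — expand T -> x d y
step 5: stack=$ y y d x  input=x d y y $  — match x
step 6: stack=$ y y d  input=d y y $  — match d
step 7: stack=$ y y  input=y y $  — match y
step 8: stack=$ y  input=y $  — match y
Accept reached after 8 steps.

8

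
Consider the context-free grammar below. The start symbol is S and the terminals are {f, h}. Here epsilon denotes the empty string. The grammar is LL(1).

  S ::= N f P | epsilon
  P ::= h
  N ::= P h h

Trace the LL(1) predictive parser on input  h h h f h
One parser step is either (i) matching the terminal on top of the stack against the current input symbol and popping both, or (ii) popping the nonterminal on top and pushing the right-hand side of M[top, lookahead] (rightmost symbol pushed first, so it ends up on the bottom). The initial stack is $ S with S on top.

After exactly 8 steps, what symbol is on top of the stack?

     Stack        Input        Action
  1  $ S          h h h f h $  expand S ::= N f P
  2  $ P f N      h h h f h $  expand N ::= P h h
  3  $ P f h h P  h h h f h $  expand P ::= h
  4  $ P f h h h  h h h f h $  match h
  5  $ P f h h    h h f h $    match h
  6  $ P f h      h f h $      match h
  7  $ P f        f h $        match f
  8  $ P          h $          expand P ::= h
Stack after step 8: $ h (top = h).

h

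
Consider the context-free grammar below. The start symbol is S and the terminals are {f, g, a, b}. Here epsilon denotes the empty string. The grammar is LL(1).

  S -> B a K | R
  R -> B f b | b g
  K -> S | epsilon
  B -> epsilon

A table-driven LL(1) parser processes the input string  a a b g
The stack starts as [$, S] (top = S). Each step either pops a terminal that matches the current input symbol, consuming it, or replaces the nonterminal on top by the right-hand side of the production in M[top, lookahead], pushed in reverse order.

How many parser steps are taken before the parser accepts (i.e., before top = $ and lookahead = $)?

      Stack    Input      Action
   1  $ S      a a b g $  expand S -> B a K
   2  $ K a B  a a b g $  expand B -> epsilon
   3  $ K a    a a b g $  match a
   4  $ K      a b g $    expand K -> S
   5  $ S      a b g $    expand S -> B a K
   6  $ K a B  a b g $    expand B -> epsilon
   7  $ K a    a b g $    match a
   8  $ K      b g $      expand K -> S
   9  $ S      b g $      expand S -> R
  10  $ R      b g $      expand R -> b g
  11  $ g b    b g $      match b
  12  $ g      g $        match g
Accept reached after 12 steps.

12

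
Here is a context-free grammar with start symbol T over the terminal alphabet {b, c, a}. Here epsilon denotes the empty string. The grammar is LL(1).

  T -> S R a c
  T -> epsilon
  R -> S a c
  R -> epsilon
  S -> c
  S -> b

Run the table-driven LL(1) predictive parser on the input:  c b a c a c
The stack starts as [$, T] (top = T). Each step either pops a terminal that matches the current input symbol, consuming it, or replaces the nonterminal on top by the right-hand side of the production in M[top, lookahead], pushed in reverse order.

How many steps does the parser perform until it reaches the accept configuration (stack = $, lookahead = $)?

10

step 1: stack=$ T  input=c b a c a c $  — expand T -> S R a c
step 2: stack=$ c a R S  input=c b a c a c $  — expand S -> c
step 3: stack=$ c a R c  input=c b a c a c $  — match c
step 4: stack=$ c a R  input=b a c a c $  — expand R -> S a c
step 5: stack=$ c a c a S  input=b a c a c $  — expand S -> b
step 6: stack=$ c a c a b  input=b a c a c $  — match b
step 7: stack=$ c a c a  input=a c a c $  — match a
step 8: stack=$ c a c  input=c a c $  — match c
step 9: stack=$ c a  input=a c $  — match a
step 10: stack=$ c  input=c $  — match c
Accept reached after 10 steps.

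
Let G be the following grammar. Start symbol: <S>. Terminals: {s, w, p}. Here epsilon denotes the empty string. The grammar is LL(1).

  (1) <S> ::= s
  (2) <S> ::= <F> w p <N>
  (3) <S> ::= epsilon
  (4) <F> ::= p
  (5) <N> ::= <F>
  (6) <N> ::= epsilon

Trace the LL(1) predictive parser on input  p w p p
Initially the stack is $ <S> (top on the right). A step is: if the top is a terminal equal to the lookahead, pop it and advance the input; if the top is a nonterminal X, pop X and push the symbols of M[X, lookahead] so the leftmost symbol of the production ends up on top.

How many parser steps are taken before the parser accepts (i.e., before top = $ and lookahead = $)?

     Stack          Input      Action
  1  $ <S>          p w p p $  expand <S> ::= <F> w p <N>
  2  $ <N> p w <F>  p w p p $  expand <F> ::= p
  3  $ <N> p w p    p w p p $  match p
  4  $ <N> p w      w p p $    match w
  5  $ <N> p        p p $      match p
  6  $ <N>          p $        expand <N> ::= <F>
  7  $ <F>          p $        expand <F> ::= p
  8  $ p            p $        match p
Accept reached after 8 steps.

8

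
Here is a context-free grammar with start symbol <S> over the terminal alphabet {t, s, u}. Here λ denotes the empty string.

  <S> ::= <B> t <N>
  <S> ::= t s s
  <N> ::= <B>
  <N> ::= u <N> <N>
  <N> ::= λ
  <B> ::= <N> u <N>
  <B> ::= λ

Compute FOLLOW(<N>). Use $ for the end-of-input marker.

{$, t, u}

FIRST(<S>) = {t, u}  (via <B> t <N>)
FIRST(<N>) = {λ, u}  (via <B>)
FIRST(<B>) = {λ, u}  (via <N> u <N>)
FOLLOW(<S>) includes $ since <S> is the start symbol.
FOLLOW(<S>): <S> appears on no right-hand side. Thus FOLLOW(<S>) = {$}.
FOLLOW(<N>): in <S>::=<B> t <N>, the suffix after <N> is empty, so FOLLOW(<N>) ⊇ FOLLOW(<S>) = {$}; in <N>::=u <N> <N> (occurrence 1), <N> is followed by <N> with FIRST {λ, u}; in <N>::=u <N> <N> (occurrence 1), the suffix after <N> is nullable (adds nothing new); in <N>::=u <N> <N> (occurrence 2), the suffix after <N> is empty (adds nothing new); in <B>::=<N> u <N> (occurrence 1), <N> is followed by u <N> with FIRST {u}; in <B>::=<N> u <N> (occurrence 2), the suffix after <N> is empty, so FOLLOW(<N>) ⊇ FOLLOW(<B>) = {$, t, u}. Thus FOLLOW(<N>) = {$, t, u}.
FOLLOW(<B>): in <S>::=<B> t <N>, <B> is followed by t <N> with FIRST {t}; in <N>::=<B>, the suffix after <B> is empty, so FOLLOW(<B>) ⊇ FOLLOW(<N>) = {$, t, u}. Thus FOLLOW(<B>) = {$, t, u}.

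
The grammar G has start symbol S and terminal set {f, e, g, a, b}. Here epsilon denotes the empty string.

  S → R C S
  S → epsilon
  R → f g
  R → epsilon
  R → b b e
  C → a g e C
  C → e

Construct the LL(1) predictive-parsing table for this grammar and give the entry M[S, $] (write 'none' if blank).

S → epsilon

FIRST(R) = {epsilon, b, f}
FIRST(C) = {a, e}
FIRST(S) = {epsilon, a, b, e, f}  (via R C S)
FOLLOW(S) includes $ since S is the start symbol.
FOLLOW(S): in S→R C S, the suffix after S is empty (adds nothing new). Thus FOLLOW(S) = {$}.
For S → R C S: FIRST(R C S) = {a, b, e, f}, so it goes in M[S, t] for t ∈ {a, b, e, f}.
For S → epsilon: FIRST(epsilon) = {epsilon}, so it goes in M[S, t] for t ∈ {}; since epsilon ∈ FIRST, also for every t ∈ FOLLOW(S) = {$}.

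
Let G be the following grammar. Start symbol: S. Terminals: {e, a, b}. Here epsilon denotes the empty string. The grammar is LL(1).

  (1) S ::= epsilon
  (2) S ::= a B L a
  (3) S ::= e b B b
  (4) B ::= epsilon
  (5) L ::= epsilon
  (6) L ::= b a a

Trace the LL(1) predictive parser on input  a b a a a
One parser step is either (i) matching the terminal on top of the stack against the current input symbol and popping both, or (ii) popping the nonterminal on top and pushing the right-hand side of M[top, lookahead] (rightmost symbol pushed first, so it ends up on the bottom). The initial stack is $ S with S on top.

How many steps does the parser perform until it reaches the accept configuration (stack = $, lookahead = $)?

step 1: stack=$ S  input=a b a a a $  — expand S ::= a B L a
step 2: stack=$ a L B a  input=a b a a a $  — match a
step 3: stack=$ a L B  input=b a a a $  — expand B ::= epsilon
step 4: stack=$ a L  input=b a a a $  — expand L ::= b a a
step 5: stack=$ a a a b  input=b a a a $  — match b
step 6: stack=$ a a a  input=a a a $  — match a
step 7: stack=$ a a  input=a a $  — match a
step 8: stack=$ a  input=a $  — match a
Accept reached after 8 steps.

8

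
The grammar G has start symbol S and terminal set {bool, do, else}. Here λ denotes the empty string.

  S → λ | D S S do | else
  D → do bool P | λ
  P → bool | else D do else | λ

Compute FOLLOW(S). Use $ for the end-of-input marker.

{$, do, else}

FIRST(D) = {λ, do}
FIRST(P) = {λ, bool, else}
FIRST(S) = {λ, do, else}  (via D S S do)
FOLLOW(S) includes $ since S is the start symbol.
FOLLOW(S): in S→D S S do (occurrence 1), S is followed by S do with FIRST {do, else}; in S→D S S do (occurrence 2), S is followed by do with FIRST {do}. Thus FOLLOW(S) = {$, do, else}.
FOLLOW(D): in S→D S S do, D is followed by S S do with FIRST {do, else}; in P→else D do else, D is followed by do else with FIRST {do}. Thus FOLLOW(D) = {do, else}.
FOLLOW(P): in D→do bool P, the suffix after P is empty, so FOLLOW(P) ⊇ FOLLOW(D) = {do, else}. Thus FOLLOW(P) = {do, else}.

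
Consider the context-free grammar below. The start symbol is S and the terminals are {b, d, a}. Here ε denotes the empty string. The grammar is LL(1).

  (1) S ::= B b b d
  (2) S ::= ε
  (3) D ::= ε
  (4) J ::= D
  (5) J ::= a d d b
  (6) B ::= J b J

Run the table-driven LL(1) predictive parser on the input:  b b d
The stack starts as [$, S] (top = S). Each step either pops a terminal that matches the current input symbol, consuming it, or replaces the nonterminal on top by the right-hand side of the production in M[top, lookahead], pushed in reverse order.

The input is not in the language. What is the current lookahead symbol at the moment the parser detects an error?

d

     Stack          Input    Action
  1  $ S            b b d $  expand S ::= B b b d
  2  $ d b b B      b b d $  expand B ::= J b J
  3  $ d b b J b J  b b d $  expand J ::= D
  4  $ d b b J b D  b b d $  expand D ::= ε
  5  $ d b b J b    b b d $  match b
  6  $ d b b J      b d $    expand J ::= D
  7  $ d b b D      b d $    expand D ::= ε
  8  $ d b b        b d $    match b
  9  $ d b          d $      error: top is terminal b but lookahead is d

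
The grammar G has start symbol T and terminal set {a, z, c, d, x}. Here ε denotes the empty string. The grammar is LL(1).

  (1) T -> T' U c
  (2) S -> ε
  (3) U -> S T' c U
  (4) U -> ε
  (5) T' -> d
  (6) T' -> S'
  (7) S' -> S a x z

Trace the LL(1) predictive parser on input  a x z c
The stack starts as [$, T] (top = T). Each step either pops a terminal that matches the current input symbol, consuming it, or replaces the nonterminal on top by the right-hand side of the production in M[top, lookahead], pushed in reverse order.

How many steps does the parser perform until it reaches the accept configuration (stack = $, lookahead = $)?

9

step 1: stack=$ T  input=a x z c $  — expand T -> T' U c
step 2: stack=$ c U T'  input=a x z c $  — expand T' -> S'
step 3: stack=$ c U S'  input=a x z c $  — expand S' -> S a x z
step 4: stack=$ c U z x a S  input=a x z c $  — expand S -> ε
step 5: stack=$ c U z x a  input=a x z c $  — match a
step 6: stack=$ c U z x  input=x z c $  — match x
step 7: stack=$ c U z  input=z c $  — match z
step 8: stack=$ c U  input=c $  — expand U -> ε
step 9: stack=$ c  input=c $  — match c
Accept reached after 9 steps.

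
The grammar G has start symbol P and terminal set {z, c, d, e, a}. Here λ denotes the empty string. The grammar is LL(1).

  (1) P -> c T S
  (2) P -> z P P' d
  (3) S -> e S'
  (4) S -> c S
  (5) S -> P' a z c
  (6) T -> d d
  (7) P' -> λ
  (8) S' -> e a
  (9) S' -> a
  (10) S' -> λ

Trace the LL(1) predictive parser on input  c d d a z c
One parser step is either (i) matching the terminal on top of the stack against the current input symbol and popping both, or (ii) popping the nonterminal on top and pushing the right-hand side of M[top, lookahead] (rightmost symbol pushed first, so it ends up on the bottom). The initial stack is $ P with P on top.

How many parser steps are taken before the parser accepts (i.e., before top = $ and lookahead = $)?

10

      Stack       Input          Action
   1  $ P         c d d a z c $  expand P -> c T S
   2  $ S T c     c d d a z c $  match c
   3  $ S T       d d a z c $    expand T -> d d
   4  $ S d d     d d a z c $    match d
   5  $ S d       d a z c $      match d
   6  $ S         a z c $        expand S -> P' a z c
   7  $ c z a P'  a z c $        expand P' -> λ
   8  $ c z a     a z c $        match a
   9  $ c z       z c $          match z
  10  $ c         c $            match c
Accept reached after 10 steps.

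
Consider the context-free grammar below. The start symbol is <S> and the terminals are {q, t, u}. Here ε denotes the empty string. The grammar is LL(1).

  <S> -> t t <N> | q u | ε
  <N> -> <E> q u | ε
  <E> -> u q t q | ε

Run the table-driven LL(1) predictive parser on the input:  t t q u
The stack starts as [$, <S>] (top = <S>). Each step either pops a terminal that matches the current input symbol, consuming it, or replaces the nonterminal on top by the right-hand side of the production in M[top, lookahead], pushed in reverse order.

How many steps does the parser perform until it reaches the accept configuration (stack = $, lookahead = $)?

     Stack      Input      Action
  1  $ <S>      t t q u $  expand <S> -> t t <N>
  2  $ <N> t t  t t q u $  match t
  3  $ <N> t    t q u $    match t
  4  $ <N>      q u $      expand <N> -> <E> q u
  5  $ u q <E>  q u $      expand <E> -> ε
  6  $ u q      q u $      match q
  7  $ u        u $        match u
Accept reached after 7 steps.

7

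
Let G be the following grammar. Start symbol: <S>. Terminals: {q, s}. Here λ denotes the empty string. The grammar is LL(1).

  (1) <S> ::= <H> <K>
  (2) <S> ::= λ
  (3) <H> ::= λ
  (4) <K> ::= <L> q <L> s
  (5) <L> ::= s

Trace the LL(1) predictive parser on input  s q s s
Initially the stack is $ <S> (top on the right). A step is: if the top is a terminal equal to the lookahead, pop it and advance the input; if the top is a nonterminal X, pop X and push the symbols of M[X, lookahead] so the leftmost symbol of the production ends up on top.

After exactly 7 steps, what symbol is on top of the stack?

step 1: stack=$ <S>  input=s q s s $  — expand <S> ::= <H> <K>
step 2: stack=$ <K> <H>  input=s q s s $  — expand <H> ::= λ
step 3: stack=$ <K>  input=s q s s $  — expand <K> ::= <L> q <L> s
step 4: stack=$ s <L> q <L>  input=s q s s $  — expand <L> ::= s
step 5: stack=$ s <L> q s  input=s q s s $  — match s
step 6: stack=$ s <L> q  input=q s s $  — match q
step 7: stack=$ s <L>  input=s s $  — expand <L> ::= s
Stack after step 7: $ s s (top = s).

s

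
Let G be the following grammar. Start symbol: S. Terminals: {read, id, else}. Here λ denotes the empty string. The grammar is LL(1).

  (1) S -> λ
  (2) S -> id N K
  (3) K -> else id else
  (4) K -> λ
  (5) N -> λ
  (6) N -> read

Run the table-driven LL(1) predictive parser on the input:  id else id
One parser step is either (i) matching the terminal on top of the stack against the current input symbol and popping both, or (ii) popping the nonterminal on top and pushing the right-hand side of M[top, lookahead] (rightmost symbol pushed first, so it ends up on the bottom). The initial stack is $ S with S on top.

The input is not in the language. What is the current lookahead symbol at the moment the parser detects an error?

     Stack           Input         Action
  1  $ S             id else id $  expand S -> id N K
  2  $ K N id        id else id $  match id
  3  $ K N           else id $     expand N -> λ
  4  $ K             else id $     expand K -> else id else
  5  $ else id else  else id $     match else
  6  $ else id       id $          match id
  7  $ else          $             error: top is terminal else but lookahead is $

$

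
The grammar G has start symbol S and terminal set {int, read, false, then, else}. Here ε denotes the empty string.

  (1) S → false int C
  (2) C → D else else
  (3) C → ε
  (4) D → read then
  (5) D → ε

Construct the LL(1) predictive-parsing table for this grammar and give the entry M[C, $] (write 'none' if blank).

FIRST(S) = {false}
FIRST(D) = {ε, read}
FIRST(C) = {ε, else, read}  (via D else else)
FOLLOW(S) includes $ since S is the start symbol.
FOLLOW(S): S appears on no right-hand side. Thus FOLLOW(S) = {$}.
FOLLOW(C): in S→false int C, the suffix after C is empty, so FOLLOW(C) ⊇ FOLLOW(S) = {$}. Thus FOLLOW(C) = {$}.
For C → D else else: FIRST(D else else) = {else, read}, so it goes in M[C, t] for t ∈ {else, read}.
For C → ε: FIRST(ε) = {ε}, so it goes in M[C, t] for t ∈ {}; since ε ∈ FIRST, also for every t ∈ FOLLOW(C) = {$}.

C → ε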